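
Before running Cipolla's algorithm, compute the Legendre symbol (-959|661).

1

Reduce the numerator: -959 ≡ 363 (mod 661), so (-959|661) = (363|661).
661 ≡ 1 (mod 4), so quadratic reciprocity gives (363|661) = (661|363). Reduce: 661 ≡ 298 (mod 363). Now have (298|363).
Factor out 2: 298 = 2·149. Since 363 ≡ 3 (mod 8), (2|363) = -1. Now have -(149|363).
149 ≡ 1 (mod 4), so quadratic reciprocity gives (149|363) = (363|149). Reduce: 363 ≡ 65 (mod 149). Now have -(65|149).
65 ≡ 1 (mod 4), so quadratic reciprocity gives (65|149) = (149|65). Reduce: 149 ≡ 19 (mod 65). Now have -(19|65).
65 ≡ 1 (mod 4), so quadratic reciprocity gives (19|65) = (65|19). Reduce: 65 ≡ 8 (mod 19). Now have -(8|19).
Factor out 2: 8 = 2^3. Since 19 ≡ 3 (mod 8), (2|19) = -1, and (2|19)^3 = -1. Now have (1|19).
(1|19) = 1. Collecting the sign factors: 1.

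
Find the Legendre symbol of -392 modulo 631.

Pull out -1: (-392/631) = (-1/631)·(392/631). Since 631 ≡ 3 (mod 4), (-1/631) = -1. Now have -(392/631).
Factor out 2: 392 = 2^3·49. Since 631 ≡ 7 (mod 8), (2/631) = +1, and (2/631)^3 = +1. Now have -(49/631).
49 ≡ 1 (mod 4), so quadratic reciprocity gives (49/631) = (631/49). Reduce: 631 ≡ 43 (mod 49). Now have -(43/49).
49 ≡ 1 (mod 4), so quadratic reciprocity gives (43/49) = (49/43). Reduce: 49 ≡ 6 (mod 43). Now have -(6/43).
Factor out 2: 6 = 2·3. Since 43 ≡ 3 (mod 8), (2/43) = -1. Now have (3/43).
Both 3 ≡ 3 and 43 ≡ 3 (mod 4), so reciprocity gives (3/43) = -(43/3). Reduce: 43 ≡ 1 (mod 3). Now have -(1/3).
(1/3) = 1. Collecting the sign factors: -1.

-1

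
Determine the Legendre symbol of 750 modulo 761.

(750/761)
  = (375/761)    [761 ≡ 1 mod 8 ⇒ (2/761) = +1]
  = (761/375)    [QR: 761 ≡ 1 mod 4, sign kept]
  = (11/375)    [761 ≡ 11 mod 375]
  = -(375/11)    [QR: both ≡ 3 mod 4, sign flips]
  = -(1/11)    [375 ≡ 1 mod 11]
  = -1    [(1/11) = 1]

-1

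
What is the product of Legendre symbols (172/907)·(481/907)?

By multiplicativity, (172·481/907) = (172/907)·(481/907).
First factor (172/907):
(172/907)
  = (43/907)    [907 ≡ 3 mod 8 ⇒ (2/907)^2 = +1]
  = -(907/43)    [QR: both ≡ 3 mod 4, sign flips]
  = -(4/43)    [907 ≡ 4 mod 43]
  = -(1/43)    [43 ≡ 3 mod 8 ⇒ (2/43)^2 = +1]
  = -1    [(1/43) = 1]
Second factor (481/907):
(481/907)
  = (907/481)    [QR: 481 ≡ 1 mod 4, sign kept]
  = (426/481)    [907 ≡ 426 mod 481]
  = (213/481)    [481 ≡ 1 mod 8 ⇒ (2/481) = +1]
  = (481/213)    [QR: 213 ≡ 1 mod 4, sign kept]
  = (55/213)    [481 ≡ 55 mod 213]
  = (213/55)    [QR: 213 ≡ 1 mod 4, sign kept]
  = (48/55)    [213 ≡ 48 mod 55]
  = (3/55)    [55 ≡ 7 mod 8 ⇒ (2/55)^4 = +1]
  = -(55/3)    [QR: both ≡ 3 mod 4, sign flips]
  = -(1/3)    [55 ≡ 1 mod 3]
  = -1    [(1/3) = 1]
Product: (-1)·(-1) = 1.

1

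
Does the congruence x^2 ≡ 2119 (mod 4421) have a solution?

4421 ≡ 1 (mod 4), so quadratic reciprocity gives (2119/4421) = (4421/2119). Reduce: 4421 ≡ 183 (mod 2119). Now have (183/2119).
Both 183 ≡ 3 and 2119 ≡ 3 (mod 4), so reciprocity gives (183/2119) = -(2119/183). Reduce: 2119 ≡ 106 (mod 183). Now have -(106/183).
Factor out 2: 106 = 2·53. Since 183 ≡ 7 (mod 8), (2/183) = +1. Now have -(53/183).
53 ≡ 1 (mod 4), so quadratic reciprocity gives (53/183) = (183/53). Reduce: 183 ≡ 24 (mod 53). Now have -(24/53).
Factor out 2: 24 = 2^3·3. Since 53 ≡ 5 (mod 8), (2/53) = -1, and (2/53)^3 = -1. Now have (3/53).
53 ≡ 1 (mod 4), so quadratic reciprocity gives (3/53) = (53/3). Reduce: 53 ≡ 2 (mod 3). Now have (2/3).
Factor out 2: 2 = 2. Since 3 ≡ 3 (mod 8), (2/3) = -1. Now have -(1/3).
(1/3) = 1. Collecting the sign factors: -1.
The Legendre symbol is -1, so x^2 ≡ 2119 (mod 4421) has no solution.

no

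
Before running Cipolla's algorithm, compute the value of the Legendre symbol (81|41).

1

(81|41)
  = (40|41)    [81 ≡ 40 mod 41]
  = (5|41)    [41 ≡ 1 mod 8 ⇒ (2|41)^3 = +1]
  = (41|5)    [QR: 5 ≡ 1 mod 4, sign kept]
  = (1|5)    [41 ≡ 1 mod 5]
  = 1    [(1|5) = 1]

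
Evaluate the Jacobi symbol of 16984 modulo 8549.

(16984/8549)
  = (8435/8549)    [16984 ≡ 8435 mod 8549]
  = (8549/8435)    [QR: 8549 ≡ 1 mod 4, sign kept]
  = (114/8435)    [8549 ≡ 114 mod 8435]
  = -(57/8435)    [8435 ≡ 3 mod 8 ⇒ (2/8435) = -1]
  = -(8435/57)    [QR: 57 ≡ 1 mod 4, sign kept]
  = -(56/57)    [8435 ≡ 56 mod 57]
  = -(7/57)    [57 ≡ 1 mod 8 ⇒ (2/57)^3 = +1]
  = -(57/7)    [QR: 57 ≡ 1 mod 4, sign kept]
  = -(1/7)    [57 ≡ 1 mod 7]
  = -1    [(1/7) = 1]

-1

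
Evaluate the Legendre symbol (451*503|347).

-1

By multiplicativity, (451·503|347) = (451|347)·(503|347).
First factor (451|347):
Reduce the numerator: 451 ≡ 104 (mod 347), so (451|347) = (104|347).
Factor out 2: 104 = 2^3·13. Since 347 ≡ 3 (mod 8), (2|347) = -1, and (2|347)^3 = -1. Now have -(13|347).
13 ≡ 1 (mod 4), so quadratic reciprocity gives (13|347) = (347|13). Reduce: 347 ≡ 9 (mod 13). Now have -(9|13).
9 ≡ 1 (mod 4), so quadratic reciprocity gives (9|13) = (13|9). Reduce: 13 ≡ 4 (mod 9). Now have -(4|9).
Factor out 2: 4 = 2^2. Since 9 ≡ 1 (mod 8), (2|9) = +1, and (2|9)^2 = +1. Now have -(1|9).
(1|9) = 1. Collecting the sign factors: -1.
Second factor (503|347):
Reduce the numerator: 503 ≡ 156 (mod 347), so (503|347) = (156|347).
Factor out 2: 156 = 2^2·39. Since 347 ≡ 3 (mod 8), (2|347) = -1, and (2|347)^2 = +1. Now have (39|347).
Both 39 ≡ 3 and 347 ≡ 3 (mod 4), so reciprocity gives (39|347) = -(347|39). Reduce: 347 ≡ 35 (mod 39). Now have -(35|39).
Both 35 ≡ 3 and 39 ≡ 3 (mod 4), so reciprocity gives (35|39) = -(39|35). Reduce: 39 ≡ 4 (mod 35). Now have (4|35).
Factor out 2: 4 = 2^2. Since 35 ≡ 3 (mod 8), (2|35) = -1, and (2|35)^2 = +1. Now have (1|35).
(1|35) = 1. Collecting the sign factors: 1.
Product: (-1)·(1) = -1.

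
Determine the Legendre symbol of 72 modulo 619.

Factor out 2: 72 = 2^3·9. Since 619 ≡ 3 (mod 8), (2/619) = -1, and (2/619)^3 = -1. Now have -(9/619).
9 ≡ 1 (mod 4), so quadratic reciprocity gives (9/619) = (619/9). Reduce: 619 ≡ 7 (mod 9). Now have -(7/9).
9 ≡ 1 (mod 4), so quadratic reciprocity gives (7/9) = (9/7). Reduce: 9 ≡ 2 (mod 7). Now have -(2/7).
Factor out 2: 2 = 2. Since 7 ≡ 7 (mod 8), (2/7) = +1. Now have -(1/7).
(1/7) = 1. Collecting the sign factors: -1.

-1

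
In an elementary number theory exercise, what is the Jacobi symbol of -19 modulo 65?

-1

Reduce the numerator: -19 ≡ 46 (mod 65), so (-19|65) = (46|65).
Factor out 2: 46 = 2·23. Since 65 ≡ 1 (mod 8), (2|65) = +1. Now have (23|65).
65 ≡ 1 (mod 4), so quadratic reciprocity gives (23|65) = (65|23). Reduce: 65 ≡ 19 (mod 23). Now have (19|23).
Both 19 ≡ 3 and 23 ≡ 3 (mod 4), so reciprocity gives (19|23) = -(23|19). Reduce: 23 ≡ 4 (mod 19). Now have -(4|19).
Factor out 2: 4 = 2^2. Since 19 ≡ 3 (mod 8), (2|19) = -1, and (2|19)^2 = +1. Now have -(1|19).
(1|19) = 1. Collecting the sign factors: -1.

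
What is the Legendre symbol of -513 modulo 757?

(-513/757)
  = (244/757)    [-513 ≡ 244 mod 757]
  = (61/757)    [757 ≡ 5 mod 8 ⇒ (2/757)^2 = +1]
  = (757/61)    [QR: 61 ≡ 1 mod 4, sign kept]
  = (25/61)    [757 ≡ 25 mod 61]
  = (61/25)    [QR: 25 ≡ 1 mod 4, sign kept]
  = (11/25)    [61 ≡ 11 mod 25]
  = (25/11)    [QR: 25 ≡ 1 mod 4, sign kept]
  = (3/11)    [25 ≡ 3 mod 11]
  = -(11/3)    [QR: both ≡ 3 mod 4, sign flips]
  = -(2/3)    [11 ≡ 2 mod 3]
  = (1/3)    [3 ≡ 3 mod 8 ⇒ (2/3) = -1]
  = 1    [(1/3) = 1]

1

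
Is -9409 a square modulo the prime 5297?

(-9409/5297)
  = (1185/5297)    [-9409 ≡ 1185 mod 5297]
  = (5297/1185)    [QR: 1185 ≡ 1 mod 4, sign kept]
  = (557/1185)    [5297 ≡ 557 mod 1185]
  = (1185/557)    [QR: 557 ≡ 1 mod 4, sign kept]
  = (71/557)    [1185 ≡ 71 mod 557]
  = (557/71)    [QR: 557 ≡ 1 mod 4, sign kept]
  = (60/71)    [557 ≡ 60 mod 71]
  = (15/71)    [71 ≡ 7 mod 8 ⇒ (2/71)^2 = +1]
  = -(71/15)    [QR: both ≡ 3 mod 4, sign flips]
  = -(11/15)    [71 ≡ 11 mod 15]
  = (15/11)    [QR: both ≡ 3 mod 4, sign flips]
  = (4/11)    [15 ≡ 4 mod 11]
  = (1/11)    [11 ≡ 3 mod 8 ⇒ (2/11)^2 = +1]
  = 1    [(1/11) = 1]
(-9409/5297) = 1, and 5297 is prime, so -9409 is a quadratic residue mod 5297.

yes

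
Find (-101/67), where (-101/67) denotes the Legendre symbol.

Reduce the numerator: -101 ≡ 33 (mod 67), so (-101/67) = (33/67).
33 ≡ 1 (mod 4), so quadratic reciprocity gives (33/67) = (67/33). Reduce: 67 ≡ 1 (mod 33). Now have (1/33).
(1/33) = 1. Collecting the sign factors: 1.

1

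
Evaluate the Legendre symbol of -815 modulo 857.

(-815 / 857)
  = (42 / 857)    [-815 ≡ 42 mod 857]
  = (21 / 857)    [857 ≡ 1 mod 8 ⇒ (2 / 857) = +1]
  = (857 / 21)    [QR: 21 ≡ 1 mod 4, sign kept]
  = (17 / 21)    [857 ≡ 17 mod 21]
  = (21 / 17)    [QR: 17 ≡ 1 mod 4, sign kept]
  = (4 / 17)    [21 ≡ 4 mod 17]
  = (1 / 17)    [17 ≡ 1 mod 8 ⇒ (2 / 17)^2 = +1]
  = 1    [(1 / 17) = 1]

1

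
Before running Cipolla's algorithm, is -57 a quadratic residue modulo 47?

(-57/47)
  = (37/47)    [-57 ≡ 37 mod 47]
  = (47/37)    [QR: 37 ≡ 1 mod 4, sign kept]
  = (10/37)    [47 ≡ 10 mod 37]
  = -(5/37)    [37 ≡ 5 mod 8 ⇒ (2/37) = -1]
  = -(37/5)    [QR: 5 ≡ 1 mod 4, sign kept]
  = -(2/5)    [37 ≡ 2 mod 5]
  = (1/5)    [5 ≡ 5 mod 8 ⇒ (2/5) = -1]
  = 1    [(1/5) = 1]
The Legendre symbol is 1, so x^2 ≡ -57 (mod 47) has solution.

yes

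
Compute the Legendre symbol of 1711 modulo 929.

(1711/929)
  = (782/929)    [1711 ≡ 782 mod 929]
  = (391/929)    [929 ≡ 1 mod 8 ⇒ (2/929) = +1]
  = (929/391)    [QR: 929 ≡ 1 mod 4, sign kept]
  = (147/391)    [929 ≡ 147 mod 391]
  = -(391/147)    [QR: both ≡ 3 mod 4, sign flips]
  = -(97/147)    [391 ≡ 97 mod 147]
  = -(147/97)    [QR: 97 ≡ 1 mod 4, sign kept]
  = -(50/97)    [147 ≡ 50 mod 97]
  = -(25/97)    [97 ≡ 1 mod 8 ⇒ (2/97) = +1]
  = -(97/25)    [QR: 25 ≡ 1 mod 4, sign kept]
  = -(22/25)    [97 ≡ 22 mod 25]
  = -(11/25)    [25 ≡ 1 mod 8 ⇒ (2/25) = +1]
  = -(25/11)    [QR: 25 ≡ 1 mod 4, sign kept]
  = -(3/11)    [25 ≡ 3 mod 11]
  = (11/3)    [QR: both ≡ 3 mod 4, sign flips]
  = (2/3)    [11 ≡ 2 mod 3]
  = -(1/3)    [3 ≡ 3 mod 8 ⇒ (2/3) = -1]
  = -1    [(1/3) = 1]

-1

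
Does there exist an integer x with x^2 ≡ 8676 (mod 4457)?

yes

Reduce the numerator: 8676 ≡ 4219 (mod 4457), so (8676/4457) = (4219/4457).
4457 ≡ 1 (mod 4), so quadratic reciprocity gives (4219/4457) = (4457/4219). Reduce: 4457 ≡ 238 (mod 4219). Now have (238/4219).
Factor out 2: 238 = 2·119. Since 4219 ≡ 3 (mod 8), (2/4219) = -1. Now have -(119/4219).
Both 119 ≡ 3 and 4219 ≡ 3 (mod 4), so reciprocity gives (119/4219) = -(4219/119). Reduce: 4219 ≡ 54 (mod 119). Now have (54/119).
Factor out 2: 54 = 2·27. Since 119 ≡ 7 (mod 8), (2/119) = +1. Now have (27/119).
Both 27 ≡ 3 and 119 ≡ 3 (mod 4), so reciprocity gives (27/119) = -(119/27). Reduce: 119 ≡ 11 (mod 27). Now have -(11/27).
Both 11 ≡ 3 and 27 ≡ 3 (mod 4), so reciprocity gives (11/27) = -(27/11). Reduce: 27 ≡ 5 (mod 11). Now have (5/11).
5 ≡ 1 (mod 4), so quadratic reciprocity gives (5/11) = (11/5). Reduce: 11 ≡ 1 (mod 5). Now have (1/5).
(1/5) = 1. Collecting the sign factors: 1.
(8676/4457) = 1, and 4457 is prime, so 8676 is a quadratic residue mod 4457.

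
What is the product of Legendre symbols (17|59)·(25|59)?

1

By multiplicativity, (17·25|59) = (17|59)·(25|59).
First factor (17|59):
17 ≡ 1 (mod 4), so quadratic reciprocity gives (17|59) = (59|17). Reduce: 59 ≡ 8 (mod 17). Now have (8|17).
Factor out 2: 8 = 2^3. Since 17 ≡ 1 (mod 8), (2|17) = +1, and (2|17)^3 = +1. Now have (1|17).
(1|17) = 1. Collecting the sign factors: 1.
Second factor (25|59):
25 ≡ 1 (mod 4), so quadratic reciprocity gives (25|59) = (59|25). Reduce: 59 ≡ 9 (mod 25). Now have (9|25).
9 ≡ 1 (mod 4), so quadratic reciprocity gives (9|25) = (25|9). Reduce: 25 ≡ 7 (mod 9). Now have (7|9).
9 ≡ 1 (mod 4), so quadratic reciprocity gives (7|9) = (9|7). Reduce: 9 ≡ 2 (mod 7). Now have (2|7).
Factor out 2: 2 = 2. Since 7 ≡ 7 (mod 8), (2|7) = +1. Now have (1|7).
(1|7) = 1. Collecting the sign factors: 1.
Product: (1)·(1) = 1.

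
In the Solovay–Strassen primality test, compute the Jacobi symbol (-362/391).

Pull out -1: (-362/391) = (-1/391)·(362/391). Since 391 ≡ 3 (mod 4), (-1/391) = -1. Now have -(362/391).
Factor out 2: 362 = 2·181. Since 391 ≡ 7 (mod 8), (2/391) = +1. Now have -(181/391).
181 ≡ 1 (mod 4), so quadratic reciprocity gives (181/391) = (391/181). Reduce: 391 ≡ 29 (mod 181). Now have -(29/181).
29 ≡ 1 (mod 4), so quadratic reciprocity gives (29/181) = (181/29). Reduce: 181 ≡ 7 (mod 29). Now have -(7/29).
29 ≡ 1 (mod 4), so quadratic reciprocity gives (7/29) = (29/7). Reduce: 29 ≡ 1 (mod 7). Now have -(1/7).
(1/7) = 1. Collecting the sign factors: -1.

-1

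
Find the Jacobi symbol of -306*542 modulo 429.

0

By multiplicativity, (-306·542 / 429) = (-306 / 429)·(542 / 429).
First factor (-306 / 429):
(-306 / 429)
  = (123 / 429)    [-306 ≡ 123 mod 429]
  = (429 / 123)    [QR: 429 ≡ 1 mod 4, sign kept]
  = (60 / 123)    [429 ≡ 60 mod 123]
  = (15 / 123)    [123 ≡ 3 mod 8 ⇒ (2 / 123)^2 = +1]
  = -(123 / 15)    [QR: both ≡ 3 mod 4, sign flips]
  = -(3 / 15)    [123 ≡ 3 mod 15]
  = (15 / 3)    [QR: both ≡ 3 mod 4, sign flips]
  = (0 / 3)    [15 ≡ 0 mod 3]
  = 0    [numerator 0, gcd > 1]
Second factor (542 / 429):
(542 / 429)
  = (113 / 429)    [542 ≡ 113 mod 429]
  = (429 / 113)    [QR: 113 ≡ 1 mod 4, sign kept]
  = (90 / 113)    [429 ≡ 90 mod 113]
  = (45 / 113)    [113 ≡ 1 mod 8 ⇒ (2 / 113) = +1]
  = (113 / 45)    [QR: 45 ≡ 1 mod 4, sign kept]
  = (23 / 45)    [113 ≡ 23 mod 45]
  = (45 / 23)    [QR: 45 ≡ 1 mod 4, sign kept]
  = (22 / 23)    [45 ≡ 22 mod 23]
  = (11 / 23)    [23 ≡ 7 mod 8 ⇒ (2 / 23) = +1]
  = -(23 / 11)    [QR: both ≡ 3 mod 4, sign flips]
  = -(1 / 11)    [23 ≡ 1 mod 11]
  = -1    [(1 / 11) = 1]
Product: (0)·(-1) = 0.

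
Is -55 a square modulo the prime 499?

Reduce the numerator: -55 ≡ 444 (mod 499), so (-55/499) = (444/499).
Factor out 2: 444 = 2^2·111. Since 499 ≡ 3 (mod 8), (2/499) = -1, and (2/499)^2 = +1. Now have (111/499).
Both 111 ≡ 3 and 499 ≡ 3 (mod 4), so reciprocity gives (111/499) = -(499/111). Reduce: 499 ≡ 55 (mod 111). Now have -(55/111).
Both 55 ≡ 3 and 111 ≡ 3 (mod 4), so reciprocity gives (55/111) = -(111/55). Reduce: 111 ≡ 1 (mod 55). Now have (1/55).
(1/55) = 1. Collecting the sign factors: 1.
The Legendre symbol is 1, so x^2 ≡ -55 (mod 499) has solution.

yes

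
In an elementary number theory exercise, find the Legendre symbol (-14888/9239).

-1

(-14888/9239)
  = (3590/9239)    [-14888 ≡ 3590 mod 9239]
  = (1795/9239)    [9239 ≡ 7 mod 8 ⇒ (2/9239) = +1]
  = -(9239/1795)    [QR: both ≡ 3 mod 4, sign flips]
  = -(264/1795)    [9239 ≡ 264 mod 1795]
  = (33/1795)    [1795 ≡ 3 mod 8 ⇒ (2/1795)^3 = -1]
  = (1795/33)    [QR: 33 ≡ 1 mod 4, sign kept]
  = (13/33)    [1795 ≡ 13 mod 33]
  = (33/13)    [QR: 13 ≡ 1 mod 4, sign kept]
  = (7/13)    [33 ≡ 7 mod 13]
  = (13/7)    [QR: 13 ≡ 1 mod 4, sign kept]
  = (6/7)    [13 ≡ 6 mod 7]
  = (3/7)    [7 ≡ 7 mod 8 ⇒ (2/7) = +1]
  = -(7/3)    [QR: both ≡ 3 mod 4, sign flips]
  = -(1/3)    [7 ≡ 1 mod 3]
  = -1    [(1/3) = 1]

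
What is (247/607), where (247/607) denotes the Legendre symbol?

(247/607)
  = -(607/247)    [QR: both ≡ 3 mod 4, sign flips]
  = -(113/247)    [607 ≡ 113 mod 247]
  = -(247/113)    [QR: 113 ≡ 1 mod 4, sign kept]
  = -(21/113)    [247 ≡ 21 mod 113]
  = -(113/21)    [QR: 21 ≡ 1 mod 4, sign kept]
  = -(8/21)    [113 ≡ 8 mod 21]
  = (1/21)    [21 ≡ 5 mod 8 ⇒ (2/21)^3 = -1]
  = 1    [(1/21) = 1]

1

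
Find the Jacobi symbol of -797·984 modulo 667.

1

By multiplicativity, (-797·984|667) = (-797|667)·(984|667).
First factor (-797|667):
Reduce the numerator: -797 ≡ 537 (mod 667), so (-797|667) = (537|667).
537 ≡ 1 (mod 4), so quadratic reciprocity gives (537|667) = (667|537). Reduce: 667 ≡ 130 (mod 537). Now have (130|537).
Factor out 2: 130 = 2·65. Since 537 ≡ 1 (mod 8), (2|537) = +1. Now have (65|537).
65 ≡ 1 (mod 4), so quadratic reciprocity gives (65|537) = (537|65). Reduce: 537 ≡ 17 (mod 65). Now have (17|65).
17 ≡ 1 (mod 4), so quadratic reciprocity gives (17|65) = (65|17). Reduce: 65 ≡ 14 (mod 17). Now have (14|17).
Factor out 2: 14 = 2·7. Since 17 ≡ 1 (mod 8), (2|17) = +1. Now have (7|17).
17 ≡ 1 (mod 4), so quadratic reciprocity gives (7|17) = (17|7). Reduce: 17 ≡ 3 (mod 7). Now have (3|7).
Both 3 ≡ 3 and 7 ≡ 3 (mod 4), so reciprocity gives (3|7) = -(7|3). Reduce: 7 ≡ 1 (mod 3). Now have -(1|3).
(1|3) = 1. Collecting the sign factors: -1.
Second factor (984|667):
Reduce the numerator: 984 ≡ 317 (mod 667), so (984|667) = (317|667).
317 ≡ 1 (mod 4), so quadratic reciprocity gives (317|667) = (667|317). Reduce: 667 ≡ 33 (mod 317). Now have (33|317).
33 ≡ 1 (mod 4), so quadratic reciprocity gives (33|317) = (317|33). Reduce: 317 ≡ 20 (mod 33). Now have (20|33).
Factor out 2: 20 = 2^2·5. Since 33 ≡ 1 (mod 8), (2|33) = +1, and (2|33)^2 = +1. Now have (5|33).
5 ≡ 1 (mod 4), so quadratic reciprocity gives (5|33) = (33|5). Reduce: 33 ≡ 3 (mod 5). Now have (3|5).
5 ≡ 1 (mod 4), so quadratic reciprocity gives (3|5) = (5|3). Reduce: 5 ≡ 2 (mod 3). Now have (2|3).
Factor out 2: 2 = 2. Since 3 ≡ 3 (mod 8), (2|3) = -1. Now have -(1|3).
(1|3) = 1. Collecting the sign factors: -1.
Product: (-1)·(-1) = 1.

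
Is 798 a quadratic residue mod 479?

no

Reduce the numerator: 798 ≡ 319 (mod 479), so (798/479) = (319/479).
Both 319 ≡ 3 and 479 ≡ 3 (mod 4), so reciprocity gives (319/479) = -(479/319). Reduce: 479 ≡ 160 (mod 319). Now have -(160/319).
Factor out 2: 160 = 2^5·5. Since 319 ≡ 7 (mod 8), (2/319) = +1, and (2/319)^5 = +1. Now have -(5/319).
5 ≡ 1 (mod 4), so quadratic reciprocity gives (5/319) = (319/5). Reduce: 319 ≡ 4 (mod 5). Now have -(4/5).
Factor out 2: 4 = 2^2. Since 5 ≡ 5 (mod 8), (2/5) = -1, and (2/5)^2 = +1. Now have -(1/5).
(1/5) = 1. Collecting the sign factors: -1.
The Legendre symbol is -1, so x^2 ≡ 798 (mod 479) has no solution.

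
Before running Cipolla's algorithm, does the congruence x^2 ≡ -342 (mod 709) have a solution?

(-342/709)
  = (342/709)    [709 ≡ 1 mod 4 ⇒ (-1/709) = +1]
  = -(171/709)    [709 ≡ 5 mod 8 ⇒ (2/709) = -1]
  = -(709/171)    [QR: 709 ≡ 1 mod 4, sign kept]
  = -(25/171)    [709 ≡ 25 mod 171]
  = -(171/25)    [QR: 25 ≡ 1 mod 4, sign kept]
  = -(21/25)    [171 ≡ 21 mod 25]
  = -(25/21)    [QR: 21 ≡ 1 mod 4, sign kept]
  = -(4/21)    [25 ≡ 4 mod 21]
  = -(1/21)    [21 ≡ 5 mod 8 ⇒ (2/21)^2 = +1]
  = -1    [(1/21) = 1]
The Legendre symbol is -1, so x^2 ≡ -342 (mod 709) has no solution.

no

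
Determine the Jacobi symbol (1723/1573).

-1

(1723/1573)
  = (150/1573)    [1723 ≡ 150 mod 1573]
  = -(75/1573)    [1573 ≡ 5 mod 8 ⇒ (2/1573) = -1]
  = -(1573/75)    [QR: 1573 ≡ 1 mod 4, sign kept]
  = -(73/75)    [1573 ≡ 73 mod 75]
  = -(75/73)    [QR: 73 ≡ 1 mod 4, sign kept]
  = -(2/73)    [75 ≡ 2 mod 73]
  = -(1/73)    [73 ≡ 1 mod 8 ⇒ (2/73) = +1]
  = -1    [(1/73) = 1]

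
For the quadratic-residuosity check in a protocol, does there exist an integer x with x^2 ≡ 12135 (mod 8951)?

(12135|8951)
  = (3184|8951)    [12135 ≡ 3184 mod 8951]
  = (199|8951)    [8951 ≡ 7 mod 8 ⇒ (2|8951)^4 = +1]
  = -(8951|199)    [QR: both ≡ 3 mod 4, sign flips]
  = -(195|199)    [8951 ≡ 195 mod 199]
  = (199|195)    [QR: both ≡ 3 mod 4, sign flips]
  = (4|195)    [199 ≡ 4 mod 195]
  = (1|195)    [195 ≡ 3 mod 8 ⇒ (2|195)^2 = +1]
  = 1    [(1|195) = 1]
The Legendre symbol is 1, so x^2 ≡ 12135 (mod 8951) has solution.

yes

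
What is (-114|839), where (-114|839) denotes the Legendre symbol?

-1

(-114|839)
  = (725|839)    [-114 ≡ 725 mod 839]
  = (839|725)    [QR: 725 ≡ 1 mod 4, sign kept]
  = (114|725)    [839 ≡ 114 mod 725]
  = -(57|725)    [725 ≡ 5 mod 8 ⇒ (2|725) = -1]
  = -(725|57)    [QR: 57 ≡ 1 mod 4, sign kept]
  = -(41|57)    [725 ≡ 41 mod 57]
  = -(57|41)    [QR: 41 ≡ 1 mod 4, sign kept]
  = -(16|41)    [57 ≡ 16 mod 41]
  = -(1|41)    [41 ≡ 1 mod 8 ⇒ (2|41)^4 = +1]
  = -1    [(1|41) = 1]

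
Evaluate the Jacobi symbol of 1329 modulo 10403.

1

1329 ≡ 1 (mod 4), so quadratic reciprocity gives (1329|10403) = (10403|1329). Reduce: 10403 ≡ 1100 (mod 1329). Now have (1100|1329).
Factor out 2: 1100 = 2^2·275. Since 1329 ≡ 1 (mod 8), (2|1329) = +1, and (2|1329)^2 = +1. Now have (275|1329).
1329 ≡ 1 (mod 4), so quadratic reciprocity gives (275|1329) = (1329|275). Reduce: 1329 ≡ 229 (mod 275). Now have (229|275).
229 ≡ 1 (mod 4), so quadratic reciprocity gives (229|275) = (275|229). Reduce: 275 ≡ 46 (mod 229). Now have (46|229).
Factor out 2: 46 = 2·23. Since 229 ≡ 5 (mod 8), (2|229) = -1. Now have -(23|229).
229 ≡ 1 (mod 4), so quadratic reciprocity gives (23|229) = (229|23). Reduce: 229 ≡ 22 (mod 23). Now have -(22|23).
Factor out 2: 22 = 2·11. Since 23 ≡ 7 (mod 8), (2|23) = +1. Now have -(11|23).
Both 11 ≡ 3 and 23 ≡ 3 (mod 4), so reciprocity gives (11|23) = -(23|11). Reduce: 23 ≡ 1 (mod 11). Now have (1|11).
(1|11) = 1. Collecting the sign factors: 1.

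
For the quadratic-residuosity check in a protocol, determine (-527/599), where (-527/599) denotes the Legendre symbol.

Pull out -1: (-527/599) = (-1/599)·(527/599). Since 599 ≡ 3 (mod 4), (-1/599) = -1. Now have -(527/599).
Both 527 ≡ 3 and 599 ≡ 3 (mod 4), so reciprocity gives (527/599) = -(599/527). Reduce: 599 ≡ 72 (mod 527). Now have (72/527).
Factor out 2: 72 = 2^3·9. Since 527 ≡ 7 (mod 8), (2/527) = +1, and (2/527)^3 = +1. Now have (9/527).
9 ≡ 1 (mod 4), so quadratic reciprocity gives (9/527) = (527/9). Reduce: 527 ≡ 5 (mod 9). Now have (5/9).
5 ≡ 1 (mod 4), so quadratic reciprocity gives (5/9) = (9/5). Reduce: 9 ≡ 4 (mod 5). Now have (4/5).
Factor out 2: 4 = 2^2. Since 5 ≡ 5 (mod 8), (2/5) = -1, and (2/5)^2 = +1. Now have (1/5).
(1/5) = 1. Collecting the sign factors: 1.

1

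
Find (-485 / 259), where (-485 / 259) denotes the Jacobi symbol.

-1

(-485 / 259)
  = -(485 / 259)    [259 ≡ 3 mod 4 ⇒ (-1 / 259) = -1]
  = -(226 / 259)    [485 ≡ 226 mod 259]
  = (113 / 259)    [259 ≡ 3 mod 8 ⇒ (2 / 259) = -1]
  = (259 / 113)    [QR: 113 ≡ 1 mod 4, sign kept]
  = (33 / 113)    [259 ≡ 33 mod 113]
  = (113 / 33)    [QR: 33 ≡ 1 mod 4, sign kept]
  = (14 / 33)    [113 ≡ 14 mod 33]
  = (7 / 33)    [33 ≡ 1 mod 8 ⇒ (2 / 33) = +1]
  = (33 / 7)    [QR: 33 ≡ 1 mod 4, sign kept]
  = (5 / 7)    [33 ≡ 5 mod 7]
  = (7 / 5)    [QR: 5 ≡ 1 mod 4, sign kept]
  = (2 / 5)    [7 ≡ 2 mod 5]
  = -(1 / 5)    [5 ≡ 5 mod 8 ⇒ (2 / 5) = -1]
  = -1    [(1 / 5) = 1]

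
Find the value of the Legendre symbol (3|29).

-1

(3|29)
  = (29|3)    [QR: 29 ≡ 1 mod 4, sign kept]
  = (2|3)    [29 ≡ 2 mod 3]
  = -(1|3)    [3 ≡ 3 mod 8 ⇒ (2|3) = -1]
  = -1    [(1|3) = 1]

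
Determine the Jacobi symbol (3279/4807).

1

(3279/4807)
  = -(4807/3279)    [QR: both ≡ 3 mod 4, sign flips]
  = -(1528/3279)    [4807 ≡ 1528 mod 3279]
  = -(191/3279)    [3279 ≡ 7 mod 8 ⇒ (2/3279)^3 = +1]
  = (3279/191)    [QR: both ≡ 3 mod 4, sign flips]
  = (32/191)    [3279 ≡ 32 mod 191]
  = (1/191)    [191 ≡ 7 mod 8 ⇒ (2/191)^5 = +1]
  = 1    [(1/191) = 1]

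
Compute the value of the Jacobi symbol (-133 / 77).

0

Reduce the numerator: -133 ≡ 21 (mod 77), so (-133 / 77) = (21 / 77).
21 ≡ 1 (mod 4), so quadratic reciprocity gives (21 / 77) = (77 / 21). Reduce: 77 ≡ 14 (mod 21). Now have (14 / 21).
Factor out 2: 14 = 2·7. Since 21 ≡ 5 (mod 8), (2 / 21) = -1. Now have -(7 / 21).
21 ≡ 1 (mod 4), so quadratic reciprocity gives (7 / 21) = (21 / 7). Reduce: 21 ≡ 0 (mod 7). Now have -(0 / 7).
The numerator is now 0 with denominator 7 > 1: the symbol is 0.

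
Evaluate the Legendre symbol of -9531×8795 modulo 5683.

1

By multiplicativity, (-9531·8795/5683) = (-9531/5683)·(8795/5683).
First factor (-9531/5683):
(-9531/5683)
  = -(9531/5683)    [5683 ≡ 3 mod 4 ⇒ (-1/5683) = -1]
  = -(3848/5683)    [9531 ≡ 3848 mod 5683]
  = (481/5683)    [5683 ≡ 3 mod 8 ⇒ (2/5683)^3 = -1]
  = (5683/481)    [QR: 481 ≡ 1 mod 4, sign kept]
  = (392/481)    [5683 ≡ 392 mod 481]
  = (49/481)    [481 ≡ 1 mod 8 ⇒ (2/481)^3 = +1]
  = (481/49)    [QR: 49 ≡ 1 mod 4, sign kept]
  = (40/49)    [481 ≡ 40 mod 49]
  = (5/49)    [49 ≡ 1 mod 8 ⇒ (2/49)^3 = +1]
  = (49/5)    [QR: 5 ≡ 1 mod 4, sign kept]
  = (4/5)    [49 ≡ 4 mod 5]
  = (1/5)    [5 ≡ 5 mod 8 ⇒ (2/5)^2 = +1]
  = 1    [(1/5) = 1]
Second factor (8795/5683):
(8795/5683)
  = (3112/5683)    [8795 ≡ 3112 mod 5683]
  = -(389/5683)    [5683 ≡ 3 mod 8 ⇒ (2/5683)^3 = -1]
  = -(5683/389)    [QR: 389 ≡ 1 mod 4, sign kept]
  = -(237/389)    [5683 ≡ 237 mod 389]
  = -(389/237)    [QR: 237 ≡ 1 mod 4, sign kept]
  = -(152/237)    [389 ≡ 152 mod 237]
  = (19/237)    [237 ≡ 5 mod 8 ⇒ (2/237)^3 = -1]
  = (237/19)    [QR: 237 ≡ 1 mod 4, sign kept]
  = (9/19)    [237 ≡ 9 mod 19]
  = (19/9)    [QR: 9 ≡ 1 mod 4, sign kept]
  = (1/9)    [19 ≡ 1 mod 9]
  = 1    [(1/9) = 1]
Product: (1)·(1) = 1.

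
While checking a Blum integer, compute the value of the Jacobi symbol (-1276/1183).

(-1276/1183)
  = (1090/1183)    [-1276 ≡ 1090 mod 1183]
  = (545/1183)    [1183 ≡ 7 mod 8 ⇒ (2/1183) = +1]
  = (1183/545)    [QR: 545 ≡ 1 mod 4, sign kept]
  = (93/545)    [1183 ≡ 93 mod 545]
  = (545/93)    [QR: 93 ≡ 1 mod 4, sign kept]
  = (80/93)    [545 ≡ 80 mod 93]
  = (5/93)    [93 ≡ 5 mod 8 ⇒ (2/93)^4 = +1]
  = (93/5)    [QR: 5 ≡ 1 mod 4, sign kept]
  = (3/5)    [93 ≡ 3 mod 5]
  = (5/3)    [QR: 5 ≡ 1 mod 4, sign kept]
  = (2/3)    [5 ≡ 2 mod 3]
  = -(1/3)    [3 ≡ 3 mod 8 ⇒ (2/3) = -1]
  = -1    [(1/3) = 1]

-1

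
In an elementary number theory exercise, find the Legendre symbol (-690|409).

1

(-690|409)
  = (128|409)    [-690 ≡ 128 mod 409]
  = (1|409)    [409 ≡ 1 mod 8 ⇒ (2|409)^7 = +1]
  = 1    [(1|409) = 1]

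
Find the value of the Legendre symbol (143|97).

Reduce the numerator: 143 ≡ 46 (mod 97), so (143|97) = (46|97).
Factor out 2: 46 = 2·23. Since 97 ≡ 1 (mod 8), (2|97) = +1. Now have (23|97).
97 ≡ 1 (mod 4), so quadratic reciprocity gives (23|97) = (97|23). Reduce: 97 ≡ 5 (mod 23). Now have (5|23).
5 ≡ 1 (mod 4), so quadratic reciprocity gives (5|23) = (23|5). Reduce: 23 ≡ 3 (mod 5). Now have (3|5).
5 ≡ 1 (mod 4), so quadratic reciprocity gives (3|5) = (5|3). Reduce: 5 ≡ 2 (mod 3). Now have (2|3).
Factor out 2: 2 = 2. Since 3 ≡ 3 (mod 8), (2|3) = -1. Now have -(1|3).
(1|3) = 1. Collecting the sign factors: -1.

-1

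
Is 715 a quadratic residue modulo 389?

yes

Reduce the numerator: 715 ≡ 326 (mod 389), so (715|389) = (326|389).
Factor out 2: 326 = 2·163. Since 389 ≡ 5 (mod 8), (2|389) = -1. Now have -(163|389).
389 ≡ 1 (mod 4), so quadratic reciprocity gives (163|389) = (389|163). Reduce: 389 ≡ 63 (mod 163). Now have -(63|163).
Both 63 ≡ 3 and 163 ≡ 3 (mod 4), so reciprocity gives (63|163) = -(163|63). Reduce: 163 ≡ 37 (mod 63). Now have (37|63).
37 ≡ 1 (mod 4), so quadratic reciprocity gives (37|63) = (63|37). Reduce: 63 ≡ 26 (mod 37). Now have (26|37).
Factor out 2: 26 = 2·13. Since 37 ≡ 5 (mod 8), (2|37) = -1. Now have -(13|37).
13 ≡ 1 (mod 4), so quadratic reciprocity gives (13|37) = (37|13). Reduce: 37 ≡ 11 (mod 13). Now have -(11|13).
13 ≡ 1 (mod 4), so quadratic reciprocity gives (11|13) = (13|11). Reduce: 13 ≡ 2 (mod 11). Now have -(2|11).
Factor out 2: 2 = 2. Since 11 ≡ 3 (mod 8), (2|11) = -1. Now have (1|11).
(1|11) = 1. Collecting the sign factors: 1.
(715|389) = 1, and 389 is prime, so 715 is a quadratic residue mod 389.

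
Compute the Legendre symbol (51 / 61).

61 ≡ 1 (mod 4), so quadratic reciprocity gives (51 / 61) = (61 / 51). Reduce: 61 ≡ 10 (mod 51). Now have (10 / 51).
Factor out 2: 10 = 2·5. Since 51 ≡ 3 (mod 8), (2 / 51) = -1. Now have -(5 / 51).
5 ≡ 1 (mod 4), so quadratic reciprocity gives (5 / 51) = (51 / 5). Reduce: 51 ≡ 1 (mod 5). Now have -(1 / 5).
(1 / 5) = 1. Collecting the sign factors: -1.

-1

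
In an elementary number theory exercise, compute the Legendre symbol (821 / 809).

-1

(821 / 809)
  = (12 / 809)    [821 ≡ 12 mod 809]
  = (3 / 809)    [809 ≡ 1 mod 8 ⇒ (2 / 809)^2 = +1]
  = (809 / 3)    [QR: 809 ≡ 1 mod 4, sign kept]
  = (2 / 3)    [809 ≡ 2 mod 3]
  = -(1 / 3)    [3 ≡ 3 mod 8 ⇒ (2 / 3) = -1]
  = -1    [(1 / 3) = 1]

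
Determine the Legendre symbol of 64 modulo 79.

(64/79)
  = (1/79)    [79 ≡ 7 mod 8 ⇒ (2/79)^6 = +1]
  = 1    [(1/79) = 1]

1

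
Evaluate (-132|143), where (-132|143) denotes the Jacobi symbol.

Reduce the numerator: -132 ≡ 11 (mod 143), so (-132|143) = (11|143).
Both 11 ≡ 3 and 143 ≡ 3 (mod 4), so reciprocity gives (11|143) = -(143|11). Reduce: 143 ≡ 0 (mod 11). Now have -(0|11).
The numerator is now 0 with denominator 11 > 1: the symbol is 0.

0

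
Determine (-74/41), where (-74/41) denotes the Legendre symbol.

1

Pull out -1: (-74/41) = (-1/41)·(74/41). Since 41 ≡ 1 (mod 4), (-1/41) = +1. Now have (74/41).
Reduce the numerator: 74 ≡ 33 (mod 41), so (74/41) = (33/41).
33 ≡ 1 (mod 4), so quadratic reciprocity gives (33/41) = (41/33). Reduce: 41 ≡ 8 (mod 33). Now have (8/33).
Factor out 2: 8 = 2^3. Since 33 ≡ 1 (mod 8), (2/33) = +1, and (2/33)^3 = +1. Now have (1/33).
(1/33) = 1. Collecting the sign factors: 1.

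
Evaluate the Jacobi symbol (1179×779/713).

By multiplicativity, (1179·779/713) = (1179/713)·(779/713).
First factor (1179/713):
(1179/713)
  = (466/713)    [1179 ≡ 466 mod 713]
  = (233/713)    [713 ≡ 1 mod 8 ⇒ (2/713) = +1]
  = (713/233)    [QR: 233 ≡ 1 mod 4, sign kept]
  = (14/233)    [713 ≡ 14 mod 233]
  = (7/233)    [233 ≡ 1 mod 8 ⇒ (2/233) = +1]
  = (233/7)    [QR: 233 ≡ 1 mod 4, sign kept]
  = (2/7)    [233 ≡ 2 mod 7]
  = (1/7)    [7 ≡ 7 mod 8 ⇒ (2/7) = +1]
  = 1    [(1/7) = 1]
Second factor (779/713):
(779/713)
  = (66/713)    [779 ≡ 66 mod 713]
  = (33/713)    [713 ≡ 1 mod 8 ⇒ (2/713) = +1]
  = (713/33)    [QR: 33 ≡ 1 mod 4, sign kept]
  = (20/33)    [713 ≡ 20 mod 33]
  = (5/33)    [33 ≡ 1 mod 8 ⇒ (2/33)^2 = +1]
  = (33/5)    [QR: 5 ≡ 1 mod 4, sign kept]
  = (3/5)    [33 ≡ 3 mod 5]
  = (5/3)    [QR: 5 ≡ 1 mod 4, sign kept]
  = (2/3)    [5 ≡ 2 mod 3]
  = -(1/3)    [3 ≡ 3 mod 8 ⇒ (2/3) = -1]
  = -1    [(1/3) = 1]
Product: (1)·(-1) = -1.

-1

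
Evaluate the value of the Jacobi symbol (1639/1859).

0

Both 1639 ≡ 3 and 1859 ≡ 3 (mod 4), so reciprocity gives (1639/1859) = -(1859/1639). Reduce: 1859 ≡ 220 (mod 1639). Now have -(220/1639).
Factor out 2: 220 = 2^2·55. Since 1639 ≡ 7 (mod 8), (2/1639) = +1, and (2/1639)^2 = +1. Now have -(55/1639).
Both 55 ≡ 3 and 1639 ≡ 3 (mod 4), so reciprocity gives (55/1639) = -(1639/55). Reduce: 1639 ≡ 44 (mod 55). Now have (44/55).
Factor out 2: 44 = 2^2·11. Since 55 ≡ 7 (mod 8), (2/55) = +1, and (2/55)^2 = +1. Now have (11/55).
Both 11 ≡ 3 and 55 ≡ 3 (mod 4), so reciprocity gives (11/55) = -(55/11). Reduce: 55 ≡ 0 (mod 11). Now have -(0/11).
The numerator is now 0 with denominator 11 > 1: the symbol is 0.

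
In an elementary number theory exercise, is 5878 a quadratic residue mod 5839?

(5878/5839)
  = (39/5839)    [5878 ≡ 39 mod 5839]
  = -(5839/39)    [QR: both ≡ 3 mod 4, sign flips]
  = -(28/39)    [5839 ≡ 28 mod 39]
  = -(7/39)    [39 ≡ 7 mod 8 ⇒ (2/39)^2 = +1]
  = (39/7)    [QR: both ≡ 3 mod 4, sign flips]
  = (4/7)    [39 ≡ 4 mod 7]
  = (1/7)    [7 ≡ 7 mod 8 ⇒ (2/7)^2 = +1]
  = 1    [(1/7) = 1]
(5878/5839) = 1, and 5839 is prime, so 5878 is a quadratic residue mod 5839.

yes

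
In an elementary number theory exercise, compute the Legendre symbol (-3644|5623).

1

(-3644|5623)
  = -(3644|5623)    [5623 ≡ 3 mod 4 ⇒ (-1|5623) = -1]
  = -(911|5623)    [5623 ≡ 7 mod 8 ⇒ (2|5623)^2 = +1]
  = (5623|911)    [QR: both ≡ 3 mod 4, sign flips]
  = (157|911)    [5623 ≡ 157 mod 911]
  = (911|157)    [QR: 157 ≡ 1 mod 4, sign kept]
  = (126|157)    [911 ≡ 126 mod 157]
  = -(63|157)    [157 ≡ 5 mod 8 ⇒ (2|157) = -1]
  = -(157|63)    [QR: 157 ≡ 1 mod 4, sign kept]
  = -(31|63)    [157 ≡ 31 mod 63]
  = (63|31)    [QR: both ≡ 3 mod 4, sign flips]
  = (1|31)    [63 ≡ 1 mod 31]
  = 1    [(1|31) = 1]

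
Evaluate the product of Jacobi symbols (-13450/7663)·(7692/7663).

-1

By multiplicativity, (-13450·7692/7663) = (-13450/7663)·(7692/7663).
First factor (-13450/7663):
(-13450/7663)
  = (1876/7663)    [-13450 ≡ 1876 mod 7663]
  = (469/7663)    [7663 ≡ 7 mod 8 ⇒ (2/7663)^2 = +1]
  = (7663/469)    [QR: 469 ≡ 1 mod 4, sign kept]
  = (159/469)    [7663 ≡ 159 mod 469]
  = (469/159)    [QR: 469 ≡ 1 mod 4, sign kept]
  = (151/159)    [469 ≡ 151 mod 159]
  = -(159/151)    [QR: both ≡ 3 mod 4, sign flips]
  = -(8/151)    [159 ≡ 8 mod 151]
  = -(1/151)    [151 ≡ 7 mod 8 ⇒ (2/151)^3 = +1]
  = -1    [(1/151) = 1]
Second factor (7692/7663):
(7692/7663)
  = (29/7663)    [7692 ≡ 29 mod 7663]
  = (7663/29)    [QR: 29 ≡ 1 mod 4, sign kept]
  = (7/29)    [7663 ≡ 7 mod 29]
  = (29/7)    [QR: 29 ≡ 1 mod 4, sign kept]
  = (1/7)    [29 ≡ 1 mod 7]
  = 1    [(1/7) = 1]
Product: (-1)·(1) = -1.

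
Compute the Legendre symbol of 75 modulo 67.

-1

Reduce the numerator: 75 ≡ 8 (mod 67), so (75/67) = (8/67).
Factor out 2: 8 = 2^3. Since 67 ≡ 3 (mod 8), (2/67) = -1, and (2/67)^3 = -1. Now have -(1/67).
(1/67) = 1. Collecting the sign factors: -1.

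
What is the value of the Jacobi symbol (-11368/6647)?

-1

Reduce the numerator: -11368 ≡ 1926 (mod 6647), so (-11368/6647) = (1926/6647).
Factor out 2: 1926 = 2·963. Since 6647 ≡ 7 (mod 8), (2/6647) = +1. Now have (963/6647).
Both 963 ≡ 3 and 6647 ≡ 3 (mod 4), so reciprocity gives (963/6647) = -(6647/963). Reduce: 6647 ≡ 869 (mod 963). Now have -(869/963).
869 ≡ 1 (mod 4), so quadratic reciprocity gives (869/963) = (963/869). Reduce: 963 ≡ 94 (mod 869). Now have -(94/869).
Factor out 2: 94 = 2·47. Since 869 ≡ 5 (mod 8), (2/869) = -1. Now have (47/869).
869 ≡ 1 (mod 4), so quadratic reciprocity gives (47/869) = (869/47). Reduce: 869 ≡ 23 (mod 47). Now have (23/47).
Both 23 ≡ 3 and 47 ≡ 3 (mod 4), so reciprocity gives (23/47) = -(47/23). Reduce: 47 ≡ 1 (mod 23). Now have -(1/23).
(1/23) = 1. Collecting the sign factors: -1.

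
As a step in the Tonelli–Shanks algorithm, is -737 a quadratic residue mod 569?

no

(-737/569)
  = (737/569)    [569 ≡ 1 mod 4 ⇒ (-1/569) = +1]
  = (168/569)    [737 ≡ 168 mod 569]
  = (21/569)    [569 ≡ 1 mod 8 ⇒ (2/569)^3 = +1]
  = (569/21)    [QR: 21 ≡ 1 mod 4, sign kept]
  = (2/21)    [569 ≡ 2 mod 21]
  = -(1/21)    [21 ≡ 5 mod 8 ⇒ (2/21) = -1]
  = -1    [(1/21) = 1]
(-737/569) = -1, and 569 is prime, so -737 is not a quadratic residue mod 569.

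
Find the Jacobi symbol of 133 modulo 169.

(133/169)
  = (169/133)    [QR: 133 ≡ 1 mod 4, sign kept]
  = (36/133)    [169 ≡ 36 mod 133]
  = (9/133)    [133 ≡ 5 mod 8 ⇒ (2/133)^2 = +1]
  = (133/9)    [QR: 9 ≡ 1 mod 4, sign kept]
  = (7/9)    [133 ≡ 7 mod 9]
  = (9/7)    [QR: 9 ≡ 1 mod 4, sign kept]
  = (2/7)    [9 ≡ 2 mod 7]
  = (1/7)    [7 ≡ 7 mod 8 ⇒ (2/7) = +1]
  = 1    [(1/7) = 1]

1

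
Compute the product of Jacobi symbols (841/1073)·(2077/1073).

By multiplicativity, (841·2077/1073) = (841/1073)·(2077/1073).
First factor (841/1073):
841 ≡ 1 (mod 4), so quadratic reciprocity gives (841/1073) = (1073/841). Reduce: 1073 ≡ 232 (mod 841). Now have (232/841).
Factor out 2: 232 = 2^3·29. Since 841 ≡ 1 (mod 8), (2/841) = +1, and (2/841)^3 = +1. Now have (29/841).
29 ≡ 1 (mod 4), so quadratic reciprocity gives (29/841) = (841/29). Reduce: 841 ≡ 0 (mod 29). Now have (0/29).
The numerator is now 0 with denominator 29 > 1: the symbol is 0.
Second factor (2077/1073):
Reduce the numerator: 2077 ≡ 1004 (mod 1073), so (2077/1073) = (1004/1073).
Factor out 2: 1004 = 2^2·251. Since 1073 ≡ 1 (mod 8), (2/1073) = +1, and (2/1073)^2 = +1. Now have (251/1073).
1073 ≡ 1 (mod 4), so quadratic reciprocity gives (251/1073) = (1073/251). Reduce: 1073 ≡ 69 (mod 251). Now have (69/251).
69 ≡ 1 (mod 4), so quadratic reciprocity gives (69/251) = (251/69). Reduce: 251 ≡ 44 (mod 69). Now have (44/69).
Factor out 2: 44 = 2^2·11. Since 69 ≡ 5 (mod 8), (2/69) = -1, and (2/69)^2 = +1. Now have (11/69).
69 ≡ 1 (mod 4), so quadratic reciprocity gives (11/69) = (69/11). Reduce: 69 ≡ 3 (mod 11). Now have (3/11).
Both 3 ≡ 3 and 11 ≡ 3 (mod 4), so reciprocity gives (3/11) = -(11/3). Reduce: 11 ≡ 2 (mod 3). Now have -(2/3).
Factor out 2: 2 = 2. Since 3 ≡ 3 (mod 8), (2/3) = -1. Now have (1/3).
(1/3) = 1. Collecting the sign factors: 1.
Product: (0)·(1) = 0.

0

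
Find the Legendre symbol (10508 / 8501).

Reduce the numerator: 10508 ≡ 2007 (mod 8501), so (10508 / 8501) = (2007 / 8501).
8501 ≡ 1 (mod 4), so quadratic reciprocity gives (2007 / 8501) = (8501 / 2007). Reduce: 8501 ≡ 473 (mod 2007). Now have (473 / 2007).
473 ≡ 1 (mod 4), so quadratic reciprocity gives (473 / 2007) = (2007 / 473). Reduce: 2007 ≡ 115 (mod 473). Now have (115 / 473).
473 ≡ 1 (mod 4), so quadratic reciprocity gives (115 / 473) = (473 / 115). Reduce: 473 ≡ 13 (mod 115). Now have (13 / 115).
13 ≡ 1 (mod 4), so quadratic reciprocity gives (13 / 115) = (115 / 13). Reduce: 115 ≡ 11 (mod 13). Now have (11 / 13).
13 ≡ 1 (mod 4), so quadratic reciprocity gives (11 / 13) = (13 / 11). Reduce: 13 ≡ 2 (mod 11). Now have (2 / 11).
Factor out 2: 2 = 2. Since 11 ≡ 3 (mod 8), (2 / 11) = -1. Now have -(1 / 11).
(1 / 11) = 1. Collecting the sign factors: -1.

-1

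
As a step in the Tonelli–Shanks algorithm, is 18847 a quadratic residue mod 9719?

(18847|9719)
  = (9128|9719)    [18847 ≡ 9128 mod 9719]
  = (1141|9719)    [9719 ≡ 7 mod 8 ⇒ (2|9719)^3 = +1]
  = (9719|1141)    [QR: 1141 ≡ 1 mod 4, sign kept]
  = (591|1141)    [9719 ≡ 591 mod 1141]
  = (1141|591)    [QR: 1141 ≡ 1 mod 4, sign kept]
  = (550|591)    [1141 ≡ 550 mod 591]
  = (275|591)    [591 ≡ 7 mod 8 ⇒ (2|591) = +1]
  = -(591|275)    [QR: both ≡ 3 mod 4, sign flips]
  = -(41|275)    [591 ≡ 41 mod 275]
  = -(275|41)    [QR: 41 ≡ 1 mod 4, sign kept]
  = -(29|41)    [275 ≡ 29 mod 41]
  = -(41|29)    [QR: 29 ≡ 1 mod 4, sign kept]
  = -(12|29)    [41 ≡ 12 mod 29]
  = -(3|29)    [29 ≡ 5 mod 8 ⇒ (2|29)^2 = +1]
  = -(29|3)    [QR: 29 ≡ 1 mod 4, sign kept]
  = -(2|3)    [29 ≡ 2 mod 3]
  = (1|3)    [3 ≡ 3 mod 8 ⇒ (2|3) = -1]
  = 1    [(1|3) = 1]
The Legendre symbol is 1, so x^2 ≡ 18847 (mod 9719) has solution.

yes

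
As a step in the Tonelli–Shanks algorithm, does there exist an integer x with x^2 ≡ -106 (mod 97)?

Reduce the numerator: -106 ≡ 88 (mod 97), so (-106/97) = (88/97).
Factor out 2: 88 = 2^3·11. Since 97 ≡ 1 (mod 8), (2/97) = +1, and (2/97)^3 = +1. Now have (11/97).
97 ≡ 1 (mod 4), so quadratic reciprocity gives (11/97) = (97/11). Reduce: 97 ≡ 9 (mod 11). Now have (9/11).
9 ≡ 1 (mod 4), so quadratic reciprocity gives (9/11) = (11/9). Reduce: 11 ≡ 2 (mod 9). Now have (2/9).
Factor out 2: 2 = 2. Since 9 ≡ 1 (mod 8), (2/9) = +1. Now have (1/9).
(1/9) = 1. Collecting the sign factors: 1.
The Legendre symbol is 1, so x^2 ≡ -106 (mod 97) has solution.

yes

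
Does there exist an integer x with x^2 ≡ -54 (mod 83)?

yes

Pull out -1: (-54/83) = (-1/83)·(54/83). Since 83 ≡ 3 (mod 4), (-1/83) = -1. Now have -(54/83).
Factor out 2: 54 = 2·27. Since 83 ≡ 3 (mod 8), (2/83) = -1. Now have (27/83).
Both 27 ≡ 3 and 83 ≡ 3 (mod 4), so reciprocity gives (27/83) = -(83/27). Reduce: 83 ≡ 2 (mod 27). Now have -(2/27).
Factor out 2: 2 = 2. Since 27 ≡ 3 (mod 8), (2/27) = -1. Now have (1/27).
(1/27) = 1. Collecting the sign factors: 1.
The Legendre symbol is 1, so x^2 ≡ -54 (mod 83) has solution.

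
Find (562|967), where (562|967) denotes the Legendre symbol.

1

Factor out 2: 562 = 2·281. Since 967 ≡ 7 (mod 8), (2|967) = +1. Now have (281|967).
281 ≡ 1 (mod 4), so quadratic reciprocity gives (281|967) = (967|281). Reduce: 967 ≡ 124 (mod 281). Now have (124|281).
Factor out 2: 124 = 2^2·31. Since 281 ≡ 1 (mod 8), (2|281) = +1, and (2|281)^2 = +1. Now have (31|281).
281 ≡ 1 (mod 4), so quadratic reciprocity gives (31|281) = (281|31). Reduce: 281 ≡ 2 (mod 31). Now have (2|31).
Factor out 2: 2 = 2. Since 31 ≡ 7 (mod 8), (2|31) = +1. Now have (1|31).
(1|31) = 1. Collecting the sign factors: 1.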